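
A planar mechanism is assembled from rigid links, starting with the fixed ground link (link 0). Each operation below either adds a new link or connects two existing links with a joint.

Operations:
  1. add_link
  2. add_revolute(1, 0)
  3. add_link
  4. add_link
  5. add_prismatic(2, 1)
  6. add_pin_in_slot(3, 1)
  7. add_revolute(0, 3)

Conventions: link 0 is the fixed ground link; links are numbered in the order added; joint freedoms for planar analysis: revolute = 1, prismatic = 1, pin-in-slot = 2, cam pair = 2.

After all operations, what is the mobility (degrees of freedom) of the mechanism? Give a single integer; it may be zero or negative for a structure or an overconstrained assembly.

ground; <1,0,0>
#1 <2,0,0>
R:1↔0 J1 <2,1,0>
#2 <3,1,0>
#3 <4,1,0>
P:2↔1 J1 <4,2,0>
PS:3↔1 J2 <4,2,1>
R:0↔3 J1 <4,3,1>
3×3 − 2×3 − 1×1 = 2

M = 2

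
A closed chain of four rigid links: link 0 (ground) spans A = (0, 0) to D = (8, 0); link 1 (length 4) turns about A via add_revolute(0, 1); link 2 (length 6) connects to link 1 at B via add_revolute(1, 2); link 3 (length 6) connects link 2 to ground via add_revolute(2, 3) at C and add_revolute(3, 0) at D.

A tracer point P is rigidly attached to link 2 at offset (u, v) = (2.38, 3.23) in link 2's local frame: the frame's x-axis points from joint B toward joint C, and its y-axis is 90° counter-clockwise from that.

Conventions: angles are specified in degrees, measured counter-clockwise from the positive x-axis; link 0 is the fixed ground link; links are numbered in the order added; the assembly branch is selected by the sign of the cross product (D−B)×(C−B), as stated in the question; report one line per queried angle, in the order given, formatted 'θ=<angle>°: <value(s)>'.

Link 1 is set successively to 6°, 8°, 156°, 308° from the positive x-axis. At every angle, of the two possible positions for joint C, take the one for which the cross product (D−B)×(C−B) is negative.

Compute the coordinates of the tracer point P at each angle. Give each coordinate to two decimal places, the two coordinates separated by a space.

A=(0,0), D=(8.00,0)
θ=6°: B = A + 4.00·(cos6°, sin6°) = (3.9781, 0.4181)
θ=6°: |BD| = 4.0436
θ=6°: circle(B,6.00) ∩ circle(D,6.00): a=2.0218, h=5.6491
θ=6°:   candidates: C₊=(6.5732,5.8279) cross=22.843; C₋=(5.4049,-5.4098) cross=-22.843
θ=6°:   branch - wants cross < 0 → take C=(5.4049,-5.4098) (cross=-22.843)
θ=6°: ex = (C−B)/|BC| = (0.2378,-0.9713); ey = (0.9713,0.2378)
θ=6°: P = B + 2.38·ex + 3.23·ey = (7.6814,-1.1255)
θ=8°: B = A + 4.00·(cos8°, sin8°) = (3.9611, 0.5567)
θ=8°: |BD| = 4.0771
θ=8°: circle(B,6.00) ∩ circle(D,6.00): a=2.0386, h=5.6431
θ=8°:   candidates: C₊=(6.7510,5.8686) cross=23.007; C₋=(5.2100,-5.3119) cross=-23.007
θ=8°:   branch - wants cross < 0 → take C=(5.2100,-5.3119) (cross=-23.007)
θ=8°: ex = (C−B)/|BC| = (0.2082,-0.9781); ey = (0.9781,0.2082)
θ=8°: P = B + 2.38·ex + 3.23·ey = (7.6157,-1.0988)
θ=156°: B = A + 4.00·(cos156°, sin156°) = (-3.6542, 1.6269)
θ=156°: |BD| = 11.7672
θ=156°: circle(B,6.00) ∩ circle(D,6.00): a=5.8836, h=1.1761
θ=156°:   candidates: C₊=(2.3355,1.9783) cross=13.840; C₋=(2.0103,-0.3514) cross=-13.840
θ=156°:   branch - wants cross < 0 → take C=(2.0103,-0.3514) (cross=-13.840)
θ=156°: ex = (C−B)/|BC| = (0.9441,-0.3297); ey = (0.3297,0.9441)
θ=156°: P = B + 2.38·ex + 3.23·ey = (-0.3423,3.8916)
θ=308°: B = A + 4.00·(cos308°, sin308°) = (2.4626, -3.1520)
θ=308°: |BD| = 6.3716
θ=308°: circle(B,6.00) ∩ circle(D,6.00): a=3.1858, h=5.0843
θ=308°:   candidates: C₊=(2.7161,2.8426) cross=32.396; C₋=(7.7465,-5.9946) cross=-32.396
θ=308°:   branch - wants cross < 0 → take C=(7.7465,-5.9946) (cross=-32.396)
θ=308°: ex = (C−B)/|BC| = (0.8807,-0.4738); ey = (0.4738,0.8807)
θ=308°: P = B + 2.38·ex + 3.23·ey = (6.0889,-1.4351)

θ=6°: 7.68 -1.13
θ=8°: 7.62 -1.10
θ=156°: -0.34 3.89
θ=308°: 6.09 -1.44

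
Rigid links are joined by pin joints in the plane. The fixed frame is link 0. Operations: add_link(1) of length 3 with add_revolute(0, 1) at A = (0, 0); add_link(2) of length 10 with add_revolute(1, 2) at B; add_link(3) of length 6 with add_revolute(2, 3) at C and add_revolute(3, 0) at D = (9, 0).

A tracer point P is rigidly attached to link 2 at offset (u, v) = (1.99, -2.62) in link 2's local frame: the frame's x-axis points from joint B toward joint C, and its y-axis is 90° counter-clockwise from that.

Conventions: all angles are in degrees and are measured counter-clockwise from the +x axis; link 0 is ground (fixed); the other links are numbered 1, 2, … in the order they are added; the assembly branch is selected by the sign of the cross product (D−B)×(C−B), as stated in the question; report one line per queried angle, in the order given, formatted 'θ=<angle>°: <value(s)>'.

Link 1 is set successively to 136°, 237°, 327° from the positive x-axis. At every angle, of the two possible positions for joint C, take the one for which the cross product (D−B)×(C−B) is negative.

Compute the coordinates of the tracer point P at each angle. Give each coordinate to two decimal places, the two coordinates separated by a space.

A=(0,0), D=(9.00,0)
θ=136°: B = A + 3.00·(cos136°, sin136°) = (-2.1580, 2.0840)
θ=136°: |BD| = 11.3510
θ=136°: circle(B,10.00) ∩ circle(D,6.00): a=8.4946, h=5.2765
θ=136°:   candidates: C₊=(7.1609,5.7112) cross=59.893; C₋=(5.2235,-4.6624) cross=-59.893
θ=136°:   branch - wants cross < 0 → take C=(5.2235,-4.6624) (cross=-59.893)
θ=136°: ex = (C−B)/|BC| = (0.7381,-0.6746); ey = (0.6746,0.7381)
θ=136°: P = B + 1.99·ex + -2.62·ey = (-2.4566,-1.1925)
θ=237°: B = A + 3.00·(cos237°, sin237°) = (-1.6339, -2.5160)
θ=237°: |BD| = 10.9275
θ=237°: circle(B,10.00) ∩ circle(D,6.00): a=8.3921, h=5.4380
θ=237°:   candidates: C₊=(5.2807,4.7081) cross=59.424; C₋=(7.7848,-5.8757) cross=-59.424
θ=237°:   branch - wants cross < 0 → take C=(7.7848,-5.8757) (cross=-59.424)
θ=237°: ex = (C−B)/|BC| = (0.9419,-0.3360); ey = (0.3360,0.9419)
θ=237°: P = B + 1.99·ex + -2.62·ey = (-0.6398,-5.6523)
θ=327°: B = A + 3.00·(cos327°, sin327°) = (2.5160, -1.6339)
θ=327°: |BD| = 6.6867
θ=327°: circle(B,10.00) ∩ circle(D,6.00): a=8.1290, h=5.8241
θ=327°:   candidates: C₊=(8.9754,5.9999) cross=38.944; C₋=(11.8217,-5.2951) cross=-38.944
θ=327°:   branch - wants cross < 0 → take C=(11.8217,-5.2951) (cross=-38.944)
θ=327°: ex = (C−B)/|BC| = (0.9306,-0.3661); ey = (0.3661,0.9306)
θ=327°: P = B + 1.99·ex + -2.62·ey = (3.4086,-4.8006)

θ=136°: -2.46 -1.19
θ=237°: -0.64 -5.65
θ=327°: 3.41 -4.80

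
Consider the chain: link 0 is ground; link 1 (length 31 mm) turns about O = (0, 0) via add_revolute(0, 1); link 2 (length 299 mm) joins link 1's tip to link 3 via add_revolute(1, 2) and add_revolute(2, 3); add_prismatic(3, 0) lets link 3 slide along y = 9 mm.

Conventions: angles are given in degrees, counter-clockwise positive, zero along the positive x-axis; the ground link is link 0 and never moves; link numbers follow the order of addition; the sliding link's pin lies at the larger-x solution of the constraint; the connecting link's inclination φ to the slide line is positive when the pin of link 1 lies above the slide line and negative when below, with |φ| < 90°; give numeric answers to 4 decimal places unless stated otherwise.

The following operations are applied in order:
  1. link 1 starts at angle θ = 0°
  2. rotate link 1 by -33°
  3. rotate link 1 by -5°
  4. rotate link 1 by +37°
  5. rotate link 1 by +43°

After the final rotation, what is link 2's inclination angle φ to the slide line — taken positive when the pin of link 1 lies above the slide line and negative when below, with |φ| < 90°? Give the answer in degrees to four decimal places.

geometry: r = 31 mm, L = 299 mm, e = 9 mm; θ starts at 0°
rotate link 1 by -33°: θ ← 0° -33° = -33°
rotate link 1 by -5°: θ ← -33° -5° = -38°
rotate link 1 by +37°: θ ← -38° +37° = -1°
rotate link 1 by +43°: θ ← -1° +43° = 42°
h = r sin θ − e = 20.743049 − 9 = 11.743049
sin φ = h / L = 11.743049 / 299 = 0.03927441
φ = arcsin(0.03927441) = 2.250837°

2.2508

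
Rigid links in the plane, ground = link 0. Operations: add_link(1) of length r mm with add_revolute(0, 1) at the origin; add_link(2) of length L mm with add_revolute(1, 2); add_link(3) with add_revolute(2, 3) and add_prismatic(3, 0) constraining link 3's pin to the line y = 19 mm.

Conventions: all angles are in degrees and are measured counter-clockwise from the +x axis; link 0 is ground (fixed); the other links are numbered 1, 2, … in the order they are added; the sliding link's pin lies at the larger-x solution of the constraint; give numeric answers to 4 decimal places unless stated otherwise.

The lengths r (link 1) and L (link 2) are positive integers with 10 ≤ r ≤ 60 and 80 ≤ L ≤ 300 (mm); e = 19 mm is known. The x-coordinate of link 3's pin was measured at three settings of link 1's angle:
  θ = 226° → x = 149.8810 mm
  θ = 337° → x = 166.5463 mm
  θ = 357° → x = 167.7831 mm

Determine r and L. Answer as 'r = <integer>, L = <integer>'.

constraint per measurement: (x − r cos θ)² + (r sin θ − e)² = L²
subtracting the θ₁ and θ₂ equations cancels the r² and L² terms:
r = (x₁² − x₂²) / (2[(x₁cos θ₁ + e sin θ₁) − (x₂cos θ₂ + e sin θ₂)]) = 10.0001 → r = 10
L² = (x₁ − r cos θ₁)² + (r sin θ₁ − e)² = 25280.9851 → L = 159.0000 → L = 159
check at θ₃=357°: x = 167.7831 (printed 167.7831) ✓

r = 10, L = 159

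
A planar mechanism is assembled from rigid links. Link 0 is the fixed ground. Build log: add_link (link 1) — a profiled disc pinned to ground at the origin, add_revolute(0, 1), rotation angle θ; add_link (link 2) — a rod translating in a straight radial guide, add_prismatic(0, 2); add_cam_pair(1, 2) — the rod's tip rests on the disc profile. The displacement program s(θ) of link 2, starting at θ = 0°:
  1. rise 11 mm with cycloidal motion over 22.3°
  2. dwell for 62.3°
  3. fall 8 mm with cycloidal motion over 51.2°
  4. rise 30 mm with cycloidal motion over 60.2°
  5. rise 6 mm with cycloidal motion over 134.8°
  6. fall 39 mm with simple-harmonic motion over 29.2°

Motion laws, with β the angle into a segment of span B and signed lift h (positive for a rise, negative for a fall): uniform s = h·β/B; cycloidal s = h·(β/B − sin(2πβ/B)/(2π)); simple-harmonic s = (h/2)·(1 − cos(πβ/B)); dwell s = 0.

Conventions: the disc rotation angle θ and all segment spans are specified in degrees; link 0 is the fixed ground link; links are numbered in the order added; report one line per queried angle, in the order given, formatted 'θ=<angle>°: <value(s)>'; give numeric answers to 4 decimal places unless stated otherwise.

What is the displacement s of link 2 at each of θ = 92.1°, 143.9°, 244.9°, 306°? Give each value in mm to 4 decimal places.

seg 1 [0°–22.3°] cycloidal, h=11: full span → s += 11 → s = 11.0000
seg 2 [22.3°–84.6°] dwell: s stays 11.0000
seg 3 [84.6°–135.8°] cycloidal, h=-8: θ=92.1° here. β=7.5, B=51.2. -8·(0.1465 − sin(2π·0.1465)/(2π)) = -0.1586 → s = 10.8414
seg 3 [84.6°–135.8°] cycloidal, h=-8: full span → s += -8 → s = 3.0000
seg 4 [135.8°–196°] cycloidal, h=30: θ=143.9° here. β=8.1, B=60.2. 30·(0.1346 − sin(2π·0.1346)/(2π)) = 0.4639 → s = 3.4639
seg 4 [135.8°–196°] cycloidal, h=30: full span → s += 30 → s = 33.0000
seg 5 [196°–330.8°] cycloidal, h=6: θ=244.9° here. β=48.9, B=134.8. 6·(0.3628 − sin(2π·0.3628)/(2π)) = 1.4514 → s = 34.4514
seg 5 [196°–330.8°] cycloidal, h=6: θ=306° here. β=110, B=134.8. 6·(0.8160 − sin(2π·0.8160)/(2π)) = 5.7701 → s = 38.7701

θ=92.1°: 10.8414
θ=143.9°: 3.4639
θ=244.9°: 34.4514
θ=306°: 38.7701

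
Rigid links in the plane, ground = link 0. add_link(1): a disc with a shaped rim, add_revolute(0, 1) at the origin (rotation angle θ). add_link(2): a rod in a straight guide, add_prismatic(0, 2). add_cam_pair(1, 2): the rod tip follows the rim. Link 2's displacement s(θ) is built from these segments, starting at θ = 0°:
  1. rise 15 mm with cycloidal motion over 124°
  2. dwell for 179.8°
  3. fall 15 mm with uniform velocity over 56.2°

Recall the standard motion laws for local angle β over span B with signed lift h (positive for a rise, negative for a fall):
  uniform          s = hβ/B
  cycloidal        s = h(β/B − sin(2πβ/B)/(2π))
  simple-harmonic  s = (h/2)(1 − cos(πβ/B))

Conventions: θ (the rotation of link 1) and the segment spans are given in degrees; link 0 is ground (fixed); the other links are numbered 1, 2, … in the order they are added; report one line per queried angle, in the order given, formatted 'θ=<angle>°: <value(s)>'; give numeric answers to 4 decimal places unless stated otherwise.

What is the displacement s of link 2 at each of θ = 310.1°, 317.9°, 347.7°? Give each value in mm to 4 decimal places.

segment 1 (0° to 124°, cycloidal, h = 15) is passed completely: s = 0.0000 + (15) = 15.0000
segment 2 (124° to 303.8°, dwell): s unchanged at 15.0000
θ = 310.1° falls in segment 3 (303.8° to 360°, uniform, h = -15): β = 310.1 − 303.8 = 6.3°, B = 56.2°; Δs = -15·6.3/56.2 = -1.6815; s = 15.0000 − 1.6815 = 13.3185
θ = 317.9° falls in segment 3 (303.8° to 360°, uniform, h = -15): β = 317.9 − 303.8 = 14.1°, B = 56.2°; Δs = -15·14.1/56.2 = -3.7633; s = 15.0000 − 3.7633 = 11.2367
θ = 347.7° falls in segment 3 (303.8° to 360°, uniform, h = -15): β = 347.7 − 303.8 = 43.9°, B = 56.2°; Δs = -15·43.9/56.2 = -11.7171; s = 15.0000 − 11.7171 = 3.2829

θ=310.1°: 13.3185
θ=317.9°: 11.2367
θ=347.7°: 3.2829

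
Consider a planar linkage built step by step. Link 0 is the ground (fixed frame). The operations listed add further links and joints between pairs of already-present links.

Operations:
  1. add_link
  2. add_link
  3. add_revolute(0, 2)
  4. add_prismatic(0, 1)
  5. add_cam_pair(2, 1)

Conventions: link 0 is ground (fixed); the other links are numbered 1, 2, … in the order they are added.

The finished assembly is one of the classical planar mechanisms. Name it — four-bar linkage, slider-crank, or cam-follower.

links: 3 (incl. ground); joints: 1 revolute, 1 prismatic, 1 higher (cam) pair, forming one closed loop
3 links, revolute + prismatic + higher pair in one loop → cam-follower

cam-follower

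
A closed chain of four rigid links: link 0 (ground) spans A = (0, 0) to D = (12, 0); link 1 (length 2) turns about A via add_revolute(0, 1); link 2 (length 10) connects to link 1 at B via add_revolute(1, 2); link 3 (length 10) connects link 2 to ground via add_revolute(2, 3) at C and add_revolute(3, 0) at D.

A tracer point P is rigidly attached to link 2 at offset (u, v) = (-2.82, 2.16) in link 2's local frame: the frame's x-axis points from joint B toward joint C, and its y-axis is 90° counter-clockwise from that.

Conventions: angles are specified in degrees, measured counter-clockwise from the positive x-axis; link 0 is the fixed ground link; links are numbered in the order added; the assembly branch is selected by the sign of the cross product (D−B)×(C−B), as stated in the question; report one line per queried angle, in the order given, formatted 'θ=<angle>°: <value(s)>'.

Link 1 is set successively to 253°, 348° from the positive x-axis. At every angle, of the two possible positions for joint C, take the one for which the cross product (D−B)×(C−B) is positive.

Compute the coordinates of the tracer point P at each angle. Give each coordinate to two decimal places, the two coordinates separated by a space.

A=(0,0), D=(12.00,0)
θ=253°: B = A + 2.00·(cos253°, sin253°) = (-0.5847, -1.9126)
θ=253°: |BD| = 12.7293
θ=253°: circle(B,10.00) ∩ circle(D,10.00): a=6.3646, h=7.7131
θ=253°:   candidates: C₊=(4.5487,6.6692) cross=98.182; C₋=(6.8665,-8.5818) cross=-98.182
θ=253°:   branch + wants cross > 0 → take C=(4.5487,6.6692) (cross=98.182)
θ=253°: ex = (C−B)/|BC| = (0.5133,0.8582); ey = (-0.8582,0.5133)
θ=253°: P = B + -2.82·ex + 2.16·ey = (-3.8861,-3.2239)
θ=348°: B = A + 2.00·(cos348°, sin348°) = (1.9563, -0.4158)
θ=348°: |BD| = 10.0523
θ=348°: circle(B,10.00) ∩ circle(D,10.00): a=5.0262, h=8.6451
θ=348°:   candidates: C₊=(6.6205,8.4298) cross=86.903; C₋=(7.3358,-8.8456) cross=-86.903
θ=348°:   branch + wants cross > 0 → take C=(6.6205,8.4298) (cross=86.903)
θ=348°: ex = (C−B)/|BC| = (0.4664,0.8846); ey = (-0.8846,0.4664)
θ=348°: P = B + -2.82·ex + 2.16·ey = (-1.2697,-1.9028)

θ=253°: -3.89 -3.22
θ=348°: -1.27 -1.90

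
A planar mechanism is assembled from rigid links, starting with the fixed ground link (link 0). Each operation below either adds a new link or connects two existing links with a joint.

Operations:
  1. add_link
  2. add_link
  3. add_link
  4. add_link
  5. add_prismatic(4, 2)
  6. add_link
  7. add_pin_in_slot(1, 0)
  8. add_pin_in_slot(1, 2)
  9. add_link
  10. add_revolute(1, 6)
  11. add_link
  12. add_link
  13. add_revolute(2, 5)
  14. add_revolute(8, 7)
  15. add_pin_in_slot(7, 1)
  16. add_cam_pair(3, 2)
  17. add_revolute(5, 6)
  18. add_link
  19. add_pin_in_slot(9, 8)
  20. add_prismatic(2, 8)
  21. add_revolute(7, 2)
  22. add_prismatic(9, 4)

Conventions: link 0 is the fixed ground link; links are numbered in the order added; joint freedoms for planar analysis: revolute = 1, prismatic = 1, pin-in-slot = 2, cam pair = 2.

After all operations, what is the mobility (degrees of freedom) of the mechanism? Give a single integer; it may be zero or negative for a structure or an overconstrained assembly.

link 0 = ground. State L|J1|J2 = 1|0|0
+link1  2|0|0
+link2  3|0|0
+link3  4|0|0
+link4  5|0|0
P(4,2) f=1→J1  5|1|0
+link5  6|1|0
PS(1,0) f=2→J2  6|1|1
PS(1,2) f=2→J2  6|1|2
+link6  7|1|2
R(1,6) f=1→J1  7|2|2
+link7  8|2|2
+link8  9|2|2
R(2,5) f=1→J1  9|3|2
R(8,7) f=1→J1  9|4|2
PS(7,1) f=2→J2  9|4|3
C(3,2) f=2→J2  9|4|4
R(5,6) f=1→J1  9|5|4
+link9  10|5|4
PS(9,8) f=2→J2  10|5|5
P(2,8) f=1→J1  10|6|5
R(7,2) f=1→J1  10|7|5
P(9,4) f=1→J1  10|8|5
M = 3(10−1)−2·8−5 = 27−16−5 = 6

M = 6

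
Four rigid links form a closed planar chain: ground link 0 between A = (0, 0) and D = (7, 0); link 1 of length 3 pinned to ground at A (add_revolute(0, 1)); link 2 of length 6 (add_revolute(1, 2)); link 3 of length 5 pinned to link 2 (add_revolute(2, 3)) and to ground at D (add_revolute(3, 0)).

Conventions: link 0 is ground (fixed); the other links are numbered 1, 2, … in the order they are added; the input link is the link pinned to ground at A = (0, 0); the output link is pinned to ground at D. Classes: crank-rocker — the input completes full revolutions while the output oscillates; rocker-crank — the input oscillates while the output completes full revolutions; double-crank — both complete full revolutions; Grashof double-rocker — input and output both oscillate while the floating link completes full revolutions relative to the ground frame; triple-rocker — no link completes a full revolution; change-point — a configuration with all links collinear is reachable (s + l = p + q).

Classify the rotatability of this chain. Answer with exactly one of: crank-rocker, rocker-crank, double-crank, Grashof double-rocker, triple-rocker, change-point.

lengths: ground=7, input=3, coupler=6, output=5
sorted: s=3 (shortest), l=7 (longest), p+q=11
s + l = 10 vs p + q = 11
s + l < p + q (Grashof) with shortest = input link → crank-rocker

crank-rocker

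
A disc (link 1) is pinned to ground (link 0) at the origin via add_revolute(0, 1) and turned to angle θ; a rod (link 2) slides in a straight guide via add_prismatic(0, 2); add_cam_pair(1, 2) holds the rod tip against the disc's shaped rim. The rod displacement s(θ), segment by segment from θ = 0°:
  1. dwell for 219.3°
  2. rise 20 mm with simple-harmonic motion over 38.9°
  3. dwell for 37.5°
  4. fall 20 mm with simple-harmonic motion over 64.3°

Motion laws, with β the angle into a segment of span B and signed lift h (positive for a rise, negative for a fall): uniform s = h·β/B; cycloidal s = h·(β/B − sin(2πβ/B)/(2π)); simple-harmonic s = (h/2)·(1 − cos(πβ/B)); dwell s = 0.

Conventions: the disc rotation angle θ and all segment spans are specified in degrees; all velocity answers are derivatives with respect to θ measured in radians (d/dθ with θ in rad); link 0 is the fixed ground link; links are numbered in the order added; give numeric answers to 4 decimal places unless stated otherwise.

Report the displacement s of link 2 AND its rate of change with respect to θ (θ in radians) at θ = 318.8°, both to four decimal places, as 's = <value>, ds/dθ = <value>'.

segment 1 (0° to 219.3°, dwell): s unchanged at 0.0000
segment 2 (219.3° to 258.2°, simple-harmonic, h = 20) is passed completely: s = 0.0000 + (20) = 20.0000
segment 3 (258.2° to 295.7°, dwell): s unchanged at 20.0000
θ = 318.8° falls in segment 4 (295.7° to 360°, simple-harmonic, h = -20): β = 318.8 − 295.7 = 23.1°, B = 64.3°; Δs = -20/2·(1 − cos(π·0.3593)) = -5.7210; s = 20.0000 − 5.7210 = 14.2790
velocity in seg [295.7°–360°] (simple-harmonic), θ in radians: β = 23.1° = 0.4032 rad, B = 64.3° = 1.1222 rad; ds/dθ = (πh/(2B)) sin(πβ/B) = (π·(-20)/(2·1.1222)) sin(π·0.3593) = -25.301506 mm/rad

s = 14.2790, ds/dθ = -25.3015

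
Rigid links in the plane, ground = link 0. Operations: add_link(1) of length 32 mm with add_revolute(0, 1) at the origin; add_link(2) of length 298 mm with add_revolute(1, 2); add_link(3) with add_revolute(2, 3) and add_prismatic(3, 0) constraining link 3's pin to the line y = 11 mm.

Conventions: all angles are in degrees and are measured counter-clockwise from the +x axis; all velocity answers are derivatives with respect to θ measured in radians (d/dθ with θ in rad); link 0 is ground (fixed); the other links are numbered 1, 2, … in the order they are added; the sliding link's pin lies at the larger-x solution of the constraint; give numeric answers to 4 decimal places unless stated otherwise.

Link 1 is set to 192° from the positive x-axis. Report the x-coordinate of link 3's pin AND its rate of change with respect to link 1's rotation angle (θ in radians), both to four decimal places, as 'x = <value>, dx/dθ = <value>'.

geometry: r = 32 mm, L = 298 mm, e = 11 mm
crank pin P = (r cos θ, r sin θ) = (-31.300723, -6.653174)
h = r sin θ − e = -6.653174 − 11 = -17.653174
x = r cos θ + √(L² − h²) = -31.300723 + 297.476664 = 266.175940
dx/dθ = −r sin θ − h·r cos θ/√(L² − h²) (θ in radians; h = -17.653174) = 4.795694

x = 266.1759, dx/dθ = 4.7957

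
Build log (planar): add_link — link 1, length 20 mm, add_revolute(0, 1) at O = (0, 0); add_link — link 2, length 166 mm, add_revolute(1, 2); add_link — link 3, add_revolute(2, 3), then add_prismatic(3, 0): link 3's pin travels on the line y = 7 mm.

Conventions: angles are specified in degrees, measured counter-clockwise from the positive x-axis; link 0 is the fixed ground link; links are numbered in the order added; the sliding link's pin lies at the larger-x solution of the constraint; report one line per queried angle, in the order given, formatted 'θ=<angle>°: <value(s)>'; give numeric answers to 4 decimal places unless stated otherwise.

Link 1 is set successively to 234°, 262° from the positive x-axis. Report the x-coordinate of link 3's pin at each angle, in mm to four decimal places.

geometry: r = 20 mm, L = 166 mm, e = 7 mm
θ=234°: crank pin P = (r cos θ, r sin θ) = (-11.755705, -16.180340)
θ=234°: h = r sin θ − e = -16.180340 − 7 = -23.180340
θ=234°: x = r cos θ + √(L² − h²) = -11.755705 + 164.373574 = 152.617869
θ=262°: crank pin P = (r cos θ, r sin θ) = (-2.783462, -19.805361)
θ=262°: h = r sin θ − e = -19.805361 − 7 = -26.805361
θ=262°: x = r cos θ + √(L² − h²) = -2.783462 + 163.821466 = 161.038004

θ=234°: 152.6179
θ=262°: 161.0380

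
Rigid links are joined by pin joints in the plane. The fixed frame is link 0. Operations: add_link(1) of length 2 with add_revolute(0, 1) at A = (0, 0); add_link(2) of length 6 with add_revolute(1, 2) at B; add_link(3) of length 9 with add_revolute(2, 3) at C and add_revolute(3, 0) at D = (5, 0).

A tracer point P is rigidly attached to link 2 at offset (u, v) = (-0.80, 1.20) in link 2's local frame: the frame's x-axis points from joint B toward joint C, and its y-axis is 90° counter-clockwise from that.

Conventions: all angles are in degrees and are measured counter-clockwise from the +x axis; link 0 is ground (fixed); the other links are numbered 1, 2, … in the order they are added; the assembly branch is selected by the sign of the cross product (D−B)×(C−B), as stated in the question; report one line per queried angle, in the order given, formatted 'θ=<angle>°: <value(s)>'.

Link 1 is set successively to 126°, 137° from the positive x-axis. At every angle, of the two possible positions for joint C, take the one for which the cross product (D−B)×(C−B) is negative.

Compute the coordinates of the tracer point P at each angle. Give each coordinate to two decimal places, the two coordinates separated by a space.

A=(0,0), D=(5.00,0)
θ=126°: B = A + 2.00·(cos126°, sin126°) = (-1.1756, 1.6180)
θ=126°: |BD| = 6.3840
θ=126°: circle(B,6.00) ∩ circle(D,9.00): a=-0.3324, h=5.9908
θ=126°:   candidates: C₊=(0.0212,7.4975) cross=38.245; C₋=(-3.0155,-4.0929) cross=-38.245
θ=126°:   branch - wants cross < 0 → take C=(-3.0155,-4.0929) (cross=-38.245)
θ=126°: ex = (C−B)/|BC| = (-0.3067,-0.9518); ey = (0.9518,-0.3067)
θ=126°: P = B + -0.80·ex + 1.20·ey = (0.2119,2.0115)
θ=137°: B = A + 2.00·(cos137°, sin137°) = (-1.4627, 1.3640)
θ=137°: |BD| = 6.6051
θ=137°: circle(B,6.00) ∩ circle(D,9.00): a=-0.1039, h=5.9991
θ=137°:   candidates: C₊=(-0.3255,7.2552) cross=39.625; C₋=(-2.8033,-4.4843) cross=-39.625
θ=137°:   branch - wants cross < 0 → take C=(-2.8033,-4.4843) (cross=-39.625)
θ=137°: ex = (C−B)/|BC| = (-0.2234,-0.9747); ey = (0.9747,-0.2234)
θ=137°: P = B + -0.80·ex + 1.20·ey = (-0.1143,1.8757)

θ=126°: 0.21 2.01
θ=137°: -0.11 1.88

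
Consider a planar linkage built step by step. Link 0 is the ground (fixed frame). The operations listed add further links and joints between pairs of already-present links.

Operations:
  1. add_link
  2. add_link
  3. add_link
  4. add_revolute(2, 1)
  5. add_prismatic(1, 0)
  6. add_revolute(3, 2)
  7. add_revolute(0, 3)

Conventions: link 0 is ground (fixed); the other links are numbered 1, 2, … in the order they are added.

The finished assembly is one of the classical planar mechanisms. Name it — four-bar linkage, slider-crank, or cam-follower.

links: 4 (incl. ground); joints: 3 revolute, 1 prismatic, 0 higher (cam) pair, forming one closed loop
4 links, 3 revolutes + 1 prismatic in one loop → slider-crank

slider-crank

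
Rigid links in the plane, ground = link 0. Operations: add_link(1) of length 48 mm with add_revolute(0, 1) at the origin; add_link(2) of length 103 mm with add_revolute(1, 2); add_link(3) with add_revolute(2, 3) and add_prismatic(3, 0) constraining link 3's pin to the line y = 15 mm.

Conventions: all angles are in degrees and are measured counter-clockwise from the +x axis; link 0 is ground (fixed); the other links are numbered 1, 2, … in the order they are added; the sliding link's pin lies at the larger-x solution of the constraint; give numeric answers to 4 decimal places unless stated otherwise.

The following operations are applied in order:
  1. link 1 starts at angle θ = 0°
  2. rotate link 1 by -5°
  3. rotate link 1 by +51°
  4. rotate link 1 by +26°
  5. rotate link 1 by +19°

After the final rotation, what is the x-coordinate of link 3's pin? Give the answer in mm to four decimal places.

geometry: r = 48 mm, L = 103 mm, e = 15 mm; θ starts at 0°
rotate link 1 by -5°: θ ← 0° -5° = -5°
rotate link 1 by +51°: θ ← -5° +51° = 46°
rotate link 1 by +26°: θ ← 46° +26° = 72°
rotate link 1 by +19°: θ ← 72° +19° = 91°
crank pin P = (r cos θ, r sin θ) = (-0.837716, 47.992689)
h = r sin θ − e = 47.992689 − 15 = 32.992689
x = r cos θ + √(L² − h²) = -0.837716 + 97.572960 = 96.735244

96.7352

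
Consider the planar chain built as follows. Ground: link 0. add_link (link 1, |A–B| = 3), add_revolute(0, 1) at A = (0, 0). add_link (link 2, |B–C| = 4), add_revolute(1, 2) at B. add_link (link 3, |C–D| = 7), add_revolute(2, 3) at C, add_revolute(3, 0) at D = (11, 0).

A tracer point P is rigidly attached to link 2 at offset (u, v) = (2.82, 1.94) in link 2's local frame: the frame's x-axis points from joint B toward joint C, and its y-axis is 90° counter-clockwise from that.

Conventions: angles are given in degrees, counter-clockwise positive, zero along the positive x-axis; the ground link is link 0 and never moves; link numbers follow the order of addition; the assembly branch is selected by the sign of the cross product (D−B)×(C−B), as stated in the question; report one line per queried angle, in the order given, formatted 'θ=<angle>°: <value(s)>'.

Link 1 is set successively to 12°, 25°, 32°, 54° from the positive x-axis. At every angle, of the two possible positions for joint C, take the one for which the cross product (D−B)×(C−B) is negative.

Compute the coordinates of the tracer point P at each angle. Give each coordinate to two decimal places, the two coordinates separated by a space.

A=(0,0), D=(11.00,0)
θ=12°: B = A + 3.00·(cos12°, sin12°) = (2.9344, 0.6237)
θ=12°: |BD| = 8.0896
θ=12°: circle(B,4.00) ∩ circle(D,7.00): a=2.0052, h=3.4611
θ=12°:   candidates: C₊=(5.2005,3.9199) cross=27.999; C₋=(4.6668,-2.9817) cross=-27.999
θ=12°:   branch - wants cross < 0 → take C=(4.6668,-2.9817) (cross=-27.999)
θ=12°: ex = (C−B)/|BC| = (0.4331,-0.9014); ey = (0.9014,0.4331)
θ=12°: P = B + 2.82·ex + 1.94·ey = (5.9044,-1.0779)
θ=25°: B = A + 3.00·(cos25°, sin25°) = (2.7189, 1.2679)
θ=25°: |BD| = 8.3776
θ=25°: circle(B,4.00) ∩ circle(D,7.00): a=2.2192, h=3.3279
θ=25°:   candidates: C₊=(5.4162,4.2216) cross=27.880; C₋=(4.4090,-2.3576) cross=-27.880
θ=25°:   branch - wants cross < 0 → take C=(4.4090,-2.3576) (cross=-27.880)
θ=25°: ex = (C−B)/|BC| = (0.4225,-0.9064); ey = (0.9064,0.4225)
θ=25°: P = B + 2.82·ex + 1.94·ey = (5.6687,-0.4684)
θ=32°: B = A + 3.00·(cos32°, sin32°) = (2.5441, 1.5898)
θ=32°: |BD| = 8.6040
θ=32°: circle(B,4.00) ∩ circle(D,7.00): a=2.3843, h=3.2117
θ=32°:   candidates: C₊=(5.4808,4.3056) cross=27.634; C₋=(4.2940,-2.0072) cross=-27.634
θ=32°:   branch - wants cross < 0 → take C=(4.2940,-2.0072) (cross=-27.634)
θ=32°: ex = (C−B)/|BC| = (0.4375,-0.8992); ey = (0.8992,0.4375)
θ=32°: P = B + 2.82·ex + 1.94·ey = (5.5223,-0.0974)
θ=54°: B = A + 3.00·(cos54°, sin54°) = (1.7634, 2.4271)
θ=54°: |BD| = 9.5502
θ=54°: circle(B,4.00) ∩ circle(D,7.00): a=3.0474, h=2.5910
θ=54°:   candidates: C₊=(5.3692,4.1586) cross=24.745; C₋=(4.0522,-0.8534) cross=-24.745
θ=54°:   branch - wants cross < 0 → take C=(4.0522,-0.8534) (cross=-24.745)
θ=54°: ex = (C−B)/|BC| = (0.5722,-0.8201); ey = (0.8201,0.5722)
θ=54°: P = B + 2.82·ex + 1.94·ey = (4.9680,1.2245)

θ=12°: 5.90 -1.08
θ=25°: 5.67 -0.47
θ=32°: 5.52 -0.10
θ=54°: 4.97 1.22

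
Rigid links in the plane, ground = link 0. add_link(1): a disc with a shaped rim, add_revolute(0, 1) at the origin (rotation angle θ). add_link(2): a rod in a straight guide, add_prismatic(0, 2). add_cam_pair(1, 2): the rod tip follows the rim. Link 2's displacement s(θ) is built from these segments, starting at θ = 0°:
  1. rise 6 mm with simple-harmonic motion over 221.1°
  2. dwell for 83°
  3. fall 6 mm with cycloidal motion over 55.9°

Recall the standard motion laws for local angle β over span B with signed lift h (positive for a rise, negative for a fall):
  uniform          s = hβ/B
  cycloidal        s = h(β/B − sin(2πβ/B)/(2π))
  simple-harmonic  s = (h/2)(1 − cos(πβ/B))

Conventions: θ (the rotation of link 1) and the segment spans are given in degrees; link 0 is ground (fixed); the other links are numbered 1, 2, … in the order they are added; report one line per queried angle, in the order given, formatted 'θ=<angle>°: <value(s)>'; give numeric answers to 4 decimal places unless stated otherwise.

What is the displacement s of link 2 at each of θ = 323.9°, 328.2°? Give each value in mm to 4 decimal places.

segment 1 (0° to 221.1°, simple-harmonic, h = 6) is passed completely: s = 0.0000 + (6) = 6.0000
segment 2 (221.1° to 304.1°, dwell): s unchanged at 6.0000
θ = 323.9° falls in segment 3 (304.1° to 360°, cycloidal, h = -6): β = 323.9 − 304.1 = 19.8°, B = 55.9°; Δs = -6·(0.3542 − sin(2π·0.3542)/(2π)) = -1.3678; s = 6.0000 − 1.3678 = 4.6322
θ = 328.2° falls in segment 3 (304.1° to 360°, cycloidal, h = -6): β = 328.2 − 304.1 = 24.1°, B = 55.9°; Δs = -6·(0.4311 − sin(2π·0.4311)/(2π)) = -2.1863; s = 6.0000 − 2.1863 = 3.8137

θ=323.9°: 4.6322
θ=328.2°: 3.8137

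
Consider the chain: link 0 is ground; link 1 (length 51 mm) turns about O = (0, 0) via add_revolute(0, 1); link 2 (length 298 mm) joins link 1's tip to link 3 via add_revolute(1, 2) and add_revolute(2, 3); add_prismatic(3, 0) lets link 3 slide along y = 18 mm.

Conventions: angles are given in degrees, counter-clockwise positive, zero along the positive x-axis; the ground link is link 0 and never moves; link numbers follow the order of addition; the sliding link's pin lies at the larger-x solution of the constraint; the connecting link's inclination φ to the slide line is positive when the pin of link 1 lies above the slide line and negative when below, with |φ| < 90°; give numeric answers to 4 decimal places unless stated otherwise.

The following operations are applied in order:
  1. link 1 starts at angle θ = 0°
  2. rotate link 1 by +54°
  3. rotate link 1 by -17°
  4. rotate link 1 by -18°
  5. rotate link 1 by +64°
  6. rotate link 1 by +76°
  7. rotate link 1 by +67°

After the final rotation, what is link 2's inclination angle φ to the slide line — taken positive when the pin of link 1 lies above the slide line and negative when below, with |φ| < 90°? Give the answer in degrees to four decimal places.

geometry: r = 51 mm, L = 298 mm, e = 18 mm; θ starts at 0°
rotate link 1 by +54°: θ ← 0° +54° = 54°
rotate link 1 by -17°: θ ← 54° -17° = 37°
rotate link 1 by -18°: θ ← 37° -18° = 19°
rotate link 1 by +64°: θ ← 19° +64° = 83°
rotate link 1 by +76°: θ ← 83° +76° = 159°
rotate link 1 by +67°: θ ← 159° +67° = 226°
h = r sin θ − e = -36.686330 − 18 = -54.686330
sin φ = h / L = -54.686330 / 298 = -0.18351117
φ = arcsin(-0.18351117) = -10.574343°

-10.5743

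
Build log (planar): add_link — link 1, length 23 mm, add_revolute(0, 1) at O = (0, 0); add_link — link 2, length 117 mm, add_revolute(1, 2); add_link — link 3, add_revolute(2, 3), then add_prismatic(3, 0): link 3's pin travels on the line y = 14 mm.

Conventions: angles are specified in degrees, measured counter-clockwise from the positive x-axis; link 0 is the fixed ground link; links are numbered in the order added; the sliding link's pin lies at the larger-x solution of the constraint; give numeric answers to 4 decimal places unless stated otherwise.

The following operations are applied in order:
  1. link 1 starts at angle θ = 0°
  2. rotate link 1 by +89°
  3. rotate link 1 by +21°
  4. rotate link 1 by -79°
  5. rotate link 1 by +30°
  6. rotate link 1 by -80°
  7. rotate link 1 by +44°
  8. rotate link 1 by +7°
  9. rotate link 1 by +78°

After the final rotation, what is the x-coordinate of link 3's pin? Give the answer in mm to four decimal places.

geometry: r = 23 mm, L = 117 mm, e = 14 mm; θ starts at 0°
rotate link 1 by +89°: θ ← 0° +89° = 89°
rotate link 1 by +21°: θ ← 89° +21° = 110°
rotate link 1 by -79°: θ ← 110° -79° = 31°
rotate link 1 by +30°: θ ← 31° +30° = 61°
rotate link 1 by -80°: θ ← 61° -80° = -19°
rotate link 1 by +44°: θ ← -19° +44° = 25°
rotate link 1 by +7°: θ ← 25° +7° = 32°
rotate link 1 by +78°: θ ← 32° +78° = 110°
crank pin P = (r cos θ, r sin θ) = (-7.866463, 21.612930)
h = r sin θ − e = 21.612930 − 14 = 7.612930
x = r cos θ + √(L² − h²) = -7.866463 + 116.752059 = 108.885596

108.8856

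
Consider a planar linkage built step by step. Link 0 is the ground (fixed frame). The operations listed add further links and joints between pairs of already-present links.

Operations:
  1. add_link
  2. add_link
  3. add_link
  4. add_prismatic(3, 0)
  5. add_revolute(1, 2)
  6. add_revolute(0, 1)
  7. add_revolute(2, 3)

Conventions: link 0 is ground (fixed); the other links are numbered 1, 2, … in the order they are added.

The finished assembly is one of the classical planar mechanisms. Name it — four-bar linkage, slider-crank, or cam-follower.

links: 4 (incl. ground); joints: 3 revolute, 1 prismatic, 0 higher (cam) pair, forming one closed loop
4 links, 3 revolutes + 1 prismatic in one loop → slider-crank

slider-crank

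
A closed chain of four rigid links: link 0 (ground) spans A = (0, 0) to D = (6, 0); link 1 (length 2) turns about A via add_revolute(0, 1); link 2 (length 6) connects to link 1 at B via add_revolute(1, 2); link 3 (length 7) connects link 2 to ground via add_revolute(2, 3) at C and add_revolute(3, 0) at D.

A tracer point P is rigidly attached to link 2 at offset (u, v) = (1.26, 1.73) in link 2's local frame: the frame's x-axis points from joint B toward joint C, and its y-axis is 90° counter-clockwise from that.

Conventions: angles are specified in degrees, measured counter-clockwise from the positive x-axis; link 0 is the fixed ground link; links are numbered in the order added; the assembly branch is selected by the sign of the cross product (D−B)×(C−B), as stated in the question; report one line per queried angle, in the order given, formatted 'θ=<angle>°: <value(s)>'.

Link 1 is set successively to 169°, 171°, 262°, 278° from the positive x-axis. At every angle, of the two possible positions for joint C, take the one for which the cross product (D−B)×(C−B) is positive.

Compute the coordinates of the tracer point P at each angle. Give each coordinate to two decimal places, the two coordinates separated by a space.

A=(0,0), D=(6.00,0)
θ=169°: B = A + 2.00·(cos169°, sin169°) = (-1.9633, 0.3816)
θ=169°: |BD| = 7.9724
θ=169°: circle(B,6.00) ∩ circle(D,7.00): a=3.1709, h=5.0937
θ=169°:   candidates: C₊=(1.4478,5.3177) cross=40.609; C₋=(0.9602,-4.8580) cross=-40.609
θ=169°:   branch + wants cross > 0 → take C=(1.4478,5.3177) (cross=40.609)
θ=169°: ex = (C−B)/|BC| = (0.5685,0.8227); ey = (-0.8227,0.5685)
θ=169°: P = B + 1.26·ex + 1.73·ey = (-2.6702,2.4017)
θ=171°: B = A + 2.00·(cos171°, sin171°) = (-1.9754, 0.3129)
θ=171°: |BD| = 7.9815
θ=171°: circle(B,6.00) ∩ circle(D,7.00): a=3.1764, h=5.0903
θ=171°:   candidates: C₊=(1.3981,5.2747) cross=40.628; C₋=(0.9990,-4.8980) cross=-40.628
θ=171°:   branch + wants cross > 0 → take C=(1.3981,5.2747) (cross=40.628)
θ=171°: ex = (C−B)/|BC| = (0.5622,0.8270); ey = (-0.8270,0.5622)
θ=171°: P = B + 1.26·ex + 1.73·ey = (-2.6976,2.3275)
θ=262°: B = A + 2.00·(cos262°, sin262°) = (-0.2783, -1.9805)
θ=262°: |BD| = 6.5833
θ=262°: circle(B,6.00) ∩ circle(D,7.00): a=2.3043, h=5.5399
θ=262°:   candidates: C₊=(0.2526,3.9959) cross=36.471; C₋=(3.5858,-6.5705) cross=-36.471
θ=262°:   branch + wants cross > 0 → take C=(0.2526,3.9959) (cross=36.471)
θ=262°: ex = (C−B)/|BC| = (0.0885,0.9961); ey = (-0.9961,0.0885)
θ=262°: P = B + 1.26·ex + 1.73·ey = (-1.8901,-0.5724)
θ=278°: B = A + 2.00·(cos278°, sin278°) = (0.2783, -1.9805)
θ=278°: |BD| = 6.0547
θ=278°: circle(B,6.00) ∩ circle(D,7.00): a=1.9538, h=5.6730
θ=278°:   candidates: C₊=(0.2690,4.0195) cross=34.348; C₋=(3.9803,-6.7023) cross=-34.348
θ=278°:   branch + wants cross > 0 → take C=(0.2690,4.0195) (cross=34.348)
θ=278°: ex = (C−B)/|BC| = (-0.0016,1.0000); ey = (-1.0000,-0.0016)
θ=278°: P = B + 1.26·ex + 1.73·ey = (-1.4536,-0.7232)

θ=169°: -2.67 2.40
θ=171°: -2.70 2.33
θ=262°: -1.89 -0.57
θ=278°: -1.45 -0.72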